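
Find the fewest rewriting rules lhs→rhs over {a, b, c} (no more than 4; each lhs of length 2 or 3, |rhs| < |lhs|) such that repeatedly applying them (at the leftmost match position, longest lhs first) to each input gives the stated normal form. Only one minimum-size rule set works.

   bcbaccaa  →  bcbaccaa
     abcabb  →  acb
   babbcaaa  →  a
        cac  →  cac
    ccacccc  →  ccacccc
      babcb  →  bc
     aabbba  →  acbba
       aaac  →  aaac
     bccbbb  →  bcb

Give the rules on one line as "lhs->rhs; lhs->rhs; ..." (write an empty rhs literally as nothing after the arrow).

  | bcbaccaa
  | abcabb => aabb => acb
  | babbcaaa => bcbcaaa => bcaa => a
  | cac

ab->c; abc->a; bca->; ccb->a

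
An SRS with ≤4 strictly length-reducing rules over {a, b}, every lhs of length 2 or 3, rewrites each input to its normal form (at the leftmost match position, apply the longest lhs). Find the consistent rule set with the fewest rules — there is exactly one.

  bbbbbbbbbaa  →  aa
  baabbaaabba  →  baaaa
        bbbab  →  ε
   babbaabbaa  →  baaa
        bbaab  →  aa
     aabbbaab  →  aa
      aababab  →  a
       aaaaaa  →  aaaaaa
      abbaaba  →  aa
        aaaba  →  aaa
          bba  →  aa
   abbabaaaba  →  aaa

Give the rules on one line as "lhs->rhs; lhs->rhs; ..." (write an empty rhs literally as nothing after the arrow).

  | bbbbbbbbbaa => abbbbbbbaa => abbbbbbaa => abbbbbaa => abbbbaa => abbbaa => abbaa => abaa => aa
  | baabbaaabba => baabaaabba => baaaabba => baaaaba => baaaa
  | bbbab => abab => ab => ε
  | babbaabbaa => babaabbaa => baabbaa => baabaa => baaa

ab->; abb->ab; bb->a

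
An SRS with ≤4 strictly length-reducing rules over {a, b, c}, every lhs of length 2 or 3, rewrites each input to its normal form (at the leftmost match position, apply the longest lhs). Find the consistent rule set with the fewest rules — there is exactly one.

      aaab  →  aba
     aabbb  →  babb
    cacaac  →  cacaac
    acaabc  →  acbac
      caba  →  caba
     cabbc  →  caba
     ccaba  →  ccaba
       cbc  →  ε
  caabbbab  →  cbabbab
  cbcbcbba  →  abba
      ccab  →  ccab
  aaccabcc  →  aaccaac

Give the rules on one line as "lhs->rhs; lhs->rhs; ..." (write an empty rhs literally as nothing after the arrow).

aab->ba; bc->a; cbc->

  | aaab => aba
  | aabbb => babb
  | cacaac
  | acaabc => acbac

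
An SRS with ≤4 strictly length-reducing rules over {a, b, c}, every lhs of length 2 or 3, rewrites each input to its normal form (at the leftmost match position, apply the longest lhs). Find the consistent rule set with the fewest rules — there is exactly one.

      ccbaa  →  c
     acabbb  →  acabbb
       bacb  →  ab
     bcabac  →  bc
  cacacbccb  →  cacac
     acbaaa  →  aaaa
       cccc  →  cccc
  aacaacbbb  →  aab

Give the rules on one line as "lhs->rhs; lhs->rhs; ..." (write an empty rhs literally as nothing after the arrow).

  | ccbaa => caa => c
  | acabbb
  | bacb => ab
  | bcabac => bcaa => bc

bac->a; caa->c; cb->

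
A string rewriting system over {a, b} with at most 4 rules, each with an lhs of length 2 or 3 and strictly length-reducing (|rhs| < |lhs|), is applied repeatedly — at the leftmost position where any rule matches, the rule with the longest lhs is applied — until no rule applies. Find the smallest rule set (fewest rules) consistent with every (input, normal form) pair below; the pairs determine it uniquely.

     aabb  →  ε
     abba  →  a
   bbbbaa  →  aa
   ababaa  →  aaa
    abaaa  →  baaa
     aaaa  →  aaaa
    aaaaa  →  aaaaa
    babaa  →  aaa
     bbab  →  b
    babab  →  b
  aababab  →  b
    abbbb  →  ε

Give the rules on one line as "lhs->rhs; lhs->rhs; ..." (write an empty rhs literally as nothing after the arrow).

ab->b; bab->a; bb->

  | aabb => abb => bb => ε
  | abba => bba => a
  | bbbbaa => bbaa => aa
  | ababaa => babaa => aaa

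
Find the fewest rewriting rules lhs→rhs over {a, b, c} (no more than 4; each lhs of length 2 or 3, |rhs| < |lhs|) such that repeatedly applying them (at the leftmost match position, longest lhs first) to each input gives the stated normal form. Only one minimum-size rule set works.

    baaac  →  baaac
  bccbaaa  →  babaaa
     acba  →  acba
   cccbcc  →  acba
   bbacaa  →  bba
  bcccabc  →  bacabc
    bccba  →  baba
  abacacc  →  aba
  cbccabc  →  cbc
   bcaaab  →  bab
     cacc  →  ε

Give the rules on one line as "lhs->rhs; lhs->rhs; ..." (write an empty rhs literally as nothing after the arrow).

  | baaac
  | bccbaaa => babaaa
  | acba
  | cccbcc => acbcc => acba

aab->; caa->; cc->a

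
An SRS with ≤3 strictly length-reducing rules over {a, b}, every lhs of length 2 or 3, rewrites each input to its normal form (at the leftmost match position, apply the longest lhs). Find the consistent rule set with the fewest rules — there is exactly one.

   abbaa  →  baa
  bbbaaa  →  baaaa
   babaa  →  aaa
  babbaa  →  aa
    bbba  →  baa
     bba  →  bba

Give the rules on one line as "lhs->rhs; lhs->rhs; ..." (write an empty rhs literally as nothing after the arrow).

ab->; bab->a; bbb->ba

  | abbaa => baa
  | bbbaaa => baaaa
  | babaa => aaa
  | babbaa => abaa => aa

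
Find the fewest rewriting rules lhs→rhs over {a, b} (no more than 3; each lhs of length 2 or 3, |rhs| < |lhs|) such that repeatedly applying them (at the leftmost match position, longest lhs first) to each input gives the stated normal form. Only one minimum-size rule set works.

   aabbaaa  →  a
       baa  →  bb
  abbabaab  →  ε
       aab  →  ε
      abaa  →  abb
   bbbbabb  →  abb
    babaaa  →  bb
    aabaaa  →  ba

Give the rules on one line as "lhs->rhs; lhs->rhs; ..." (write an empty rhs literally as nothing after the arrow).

aa->b; aab->; bba->a

  | aabbaaa => baaa => bba => a
  | baa => bb
  | abbabaab => aabaab => aab => ε
  | aab => ε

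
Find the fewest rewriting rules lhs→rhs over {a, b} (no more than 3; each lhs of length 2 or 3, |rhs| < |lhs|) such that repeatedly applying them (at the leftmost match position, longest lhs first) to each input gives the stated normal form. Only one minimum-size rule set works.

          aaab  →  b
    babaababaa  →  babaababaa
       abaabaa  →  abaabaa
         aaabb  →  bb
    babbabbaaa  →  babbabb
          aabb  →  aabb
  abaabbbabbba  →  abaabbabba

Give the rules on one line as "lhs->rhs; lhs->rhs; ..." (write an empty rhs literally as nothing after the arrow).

  | aaab => b
  | babaababaa
  | abaabaa
  | aaabb => bb

aaa->; bbb->bb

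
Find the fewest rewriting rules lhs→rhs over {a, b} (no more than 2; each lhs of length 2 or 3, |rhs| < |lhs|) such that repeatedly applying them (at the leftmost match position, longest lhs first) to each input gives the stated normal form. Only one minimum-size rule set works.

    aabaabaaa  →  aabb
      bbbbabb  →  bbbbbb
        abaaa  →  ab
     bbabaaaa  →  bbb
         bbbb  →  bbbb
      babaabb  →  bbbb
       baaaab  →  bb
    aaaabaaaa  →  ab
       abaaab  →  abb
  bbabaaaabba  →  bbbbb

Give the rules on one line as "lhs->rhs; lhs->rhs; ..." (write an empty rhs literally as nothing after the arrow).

aaa->; ba->b

  | aabaabaaa => aababaaa => aabbaaa => aabbaa => aabba => aabb
  | bbbbabb => bbbbbb
  | abaaa => abaa => aba => ab
  | bbabaaaa => bbbaaaa => bbbaaa => bbbaa => bbba => bbb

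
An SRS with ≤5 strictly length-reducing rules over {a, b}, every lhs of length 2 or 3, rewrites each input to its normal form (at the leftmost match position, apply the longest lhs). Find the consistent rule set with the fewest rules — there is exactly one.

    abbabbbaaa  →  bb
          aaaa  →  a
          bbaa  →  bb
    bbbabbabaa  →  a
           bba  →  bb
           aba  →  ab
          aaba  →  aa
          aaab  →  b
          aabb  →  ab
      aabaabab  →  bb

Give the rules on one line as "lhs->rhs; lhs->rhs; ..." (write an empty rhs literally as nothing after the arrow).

  | abbabbbaaa => abbbbbaaa => aaabbaaa => bbaaa => bbaa => bba => bb
  | aaaa => a
  | bbaa => bba => bb
  | bbbabbabaa => aaabbabaa => bbabaa => bbbaa => aaaa => a

aaa->; aab->a; ba->b; bbb->aa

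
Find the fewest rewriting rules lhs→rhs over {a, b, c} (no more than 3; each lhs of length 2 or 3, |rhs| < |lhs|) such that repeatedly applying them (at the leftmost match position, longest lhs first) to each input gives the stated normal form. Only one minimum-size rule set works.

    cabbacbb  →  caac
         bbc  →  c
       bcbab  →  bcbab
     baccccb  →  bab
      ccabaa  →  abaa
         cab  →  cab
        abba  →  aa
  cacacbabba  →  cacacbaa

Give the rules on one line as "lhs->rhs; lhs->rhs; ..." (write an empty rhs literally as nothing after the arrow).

  | cabbacbb => caacbb => caac
  | bbc => c
  | bcbab
  | baccccb => baccb => bab

bb->; cc->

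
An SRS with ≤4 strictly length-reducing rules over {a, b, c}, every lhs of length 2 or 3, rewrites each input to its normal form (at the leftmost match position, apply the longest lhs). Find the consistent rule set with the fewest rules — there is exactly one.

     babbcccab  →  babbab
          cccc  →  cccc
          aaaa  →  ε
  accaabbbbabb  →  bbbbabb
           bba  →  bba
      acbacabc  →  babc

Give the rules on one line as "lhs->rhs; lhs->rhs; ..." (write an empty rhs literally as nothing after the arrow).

aa->; ac->; ca->a

  | babbcccab => babbccab => babbcab => babbab
  | cccc
  | aaaa => aa => ε
  | accaabbbbabb => caabbbbabb => aabbbbabb => bbbbabb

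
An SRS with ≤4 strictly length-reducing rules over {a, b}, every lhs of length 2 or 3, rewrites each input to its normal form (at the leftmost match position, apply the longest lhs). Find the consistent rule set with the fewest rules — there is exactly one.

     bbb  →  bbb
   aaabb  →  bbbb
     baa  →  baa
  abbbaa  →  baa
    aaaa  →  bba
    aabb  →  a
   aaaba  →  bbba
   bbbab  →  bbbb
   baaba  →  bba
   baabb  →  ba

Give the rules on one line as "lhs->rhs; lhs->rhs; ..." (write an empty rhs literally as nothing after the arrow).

  | bbb
  | aaabb => bbbb
  | baa
  | abbbaa => baa

aaa->bb; ab->b; abb->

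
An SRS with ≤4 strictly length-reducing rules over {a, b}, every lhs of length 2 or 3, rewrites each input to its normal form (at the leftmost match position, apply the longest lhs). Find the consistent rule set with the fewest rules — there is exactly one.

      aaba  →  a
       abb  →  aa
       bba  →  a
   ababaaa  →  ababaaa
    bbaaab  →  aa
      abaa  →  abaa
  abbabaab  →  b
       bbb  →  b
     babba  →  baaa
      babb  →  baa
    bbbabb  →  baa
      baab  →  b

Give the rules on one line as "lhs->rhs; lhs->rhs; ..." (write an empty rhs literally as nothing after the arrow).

aab->bb; abb->aa; bb->

  | aaba => bba => a
  | abb => aa
  | bba => a
  | ababaaa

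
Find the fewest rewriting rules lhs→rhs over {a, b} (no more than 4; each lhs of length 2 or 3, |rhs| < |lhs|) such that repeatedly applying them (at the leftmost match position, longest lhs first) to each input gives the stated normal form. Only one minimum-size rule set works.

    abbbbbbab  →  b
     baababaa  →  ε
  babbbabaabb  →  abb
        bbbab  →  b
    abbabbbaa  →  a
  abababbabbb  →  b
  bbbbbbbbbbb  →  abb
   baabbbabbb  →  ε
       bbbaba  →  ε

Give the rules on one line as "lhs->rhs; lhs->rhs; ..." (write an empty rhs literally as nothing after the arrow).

  | abbbbbbab => aabbbab => bbbab => aab => b
  | baababaa => ababaa => abaa => aa => ε
  | babbbabaabb => bbbabaabb => aabaabb => baabb => abb
  | bbbab => aab => b

aa->; ba->; bbb->a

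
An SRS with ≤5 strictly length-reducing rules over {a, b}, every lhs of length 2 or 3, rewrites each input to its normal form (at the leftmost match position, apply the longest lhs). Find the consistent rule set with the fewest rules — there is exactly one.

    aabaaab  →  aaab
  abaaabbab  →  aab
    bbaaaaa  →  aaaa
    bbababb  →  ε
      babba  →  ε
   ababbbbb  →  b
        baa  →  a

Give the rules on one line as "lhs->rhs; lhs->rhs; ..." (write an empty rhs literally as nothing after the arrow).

aba->; ba->; bb->; bba->

  | aabaaab => aaab
  | abaaabbab => aabbab => aab
  | bbaaaaa => aaaa
  | bbababb => babb => bb => ε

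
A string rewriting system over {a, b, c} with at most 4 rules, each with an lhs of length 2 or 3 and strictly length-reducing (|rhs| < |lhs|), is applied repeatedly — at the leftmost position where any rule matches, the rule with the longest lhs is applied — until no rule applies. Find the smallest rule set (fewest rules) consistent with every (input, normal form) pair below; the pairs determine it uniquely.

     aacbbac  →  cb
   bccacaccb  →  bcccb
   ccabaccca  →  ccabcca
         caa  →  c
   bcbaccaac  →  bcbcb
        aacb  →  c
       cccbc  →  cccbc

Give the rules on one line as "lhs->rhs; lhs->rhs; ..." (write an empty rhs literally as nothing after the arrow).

  | aacbbac => bbbac => cbac => cb
  | bccacaccb => bccaccb => bcccb
  | ccabaccca => ccabcca
  | caa => c

aa->; aac->b; ac->; bb->c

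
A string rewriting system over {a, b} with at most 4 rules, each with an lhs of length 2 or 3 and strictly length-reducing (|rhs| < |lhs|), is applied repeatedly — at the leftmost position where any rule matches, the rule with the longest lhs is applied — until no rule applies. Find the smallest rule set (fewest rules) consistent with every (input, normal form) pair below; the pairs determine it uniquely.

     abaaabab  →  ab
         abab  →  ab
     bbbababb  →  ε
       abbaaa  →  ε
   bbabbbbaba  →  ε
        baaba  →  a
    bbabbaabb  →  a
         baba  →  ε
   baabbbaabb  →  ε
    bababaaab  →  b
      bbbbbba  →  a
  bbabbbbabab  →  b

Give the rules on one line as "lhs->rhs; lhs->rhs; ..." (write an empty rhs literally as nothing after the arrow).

aa->; ba->; bb->

  | abaaabab => aaabab => abab => ab
  | abab => ab
  | bbbababb => bababb => babb => bb => ε
  | abbaaa => aaaa => aa => ε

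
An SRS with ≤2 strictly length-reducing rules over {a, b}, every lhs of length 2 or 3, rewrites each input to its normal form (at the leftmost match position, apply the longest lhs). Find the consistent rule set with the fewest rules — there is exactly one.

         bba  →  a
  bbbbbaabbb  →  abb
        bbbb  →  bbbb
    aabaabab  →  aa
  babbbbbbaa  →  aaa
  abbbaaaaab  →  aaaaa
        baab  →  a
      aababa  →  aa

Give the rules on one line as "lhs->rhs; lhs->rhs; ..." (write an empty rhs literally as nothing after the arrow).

aab->a; ba->a

  | bba => ba => a
  | bbbbbaabbb => bbbbaabbb => bbbaabbb => bbaabbb => baabbb => aabbb => abb
  | bbbb
  | aabaabab => aaabab => aaab => aa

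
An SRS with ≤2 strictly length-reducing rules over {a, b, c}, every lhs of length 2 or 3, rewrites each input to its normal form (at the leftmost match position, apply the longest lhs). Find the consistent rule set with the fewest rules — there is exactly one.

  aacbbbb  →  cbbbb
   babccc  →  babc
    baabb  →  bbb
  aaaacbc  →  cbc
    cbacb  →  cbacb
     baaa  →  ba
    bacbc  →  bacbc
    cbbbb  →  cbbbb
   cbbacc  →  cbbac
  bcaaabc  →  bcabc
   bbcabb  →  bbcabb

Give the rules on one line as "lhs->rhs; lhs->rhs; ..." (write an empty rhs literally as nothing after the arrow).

aa->; cc->c

  | aacbbbb => cbbbb
  | babccc => babcc => babc
  | baabb => bbb
  | aaaacbc => aacbc => cbc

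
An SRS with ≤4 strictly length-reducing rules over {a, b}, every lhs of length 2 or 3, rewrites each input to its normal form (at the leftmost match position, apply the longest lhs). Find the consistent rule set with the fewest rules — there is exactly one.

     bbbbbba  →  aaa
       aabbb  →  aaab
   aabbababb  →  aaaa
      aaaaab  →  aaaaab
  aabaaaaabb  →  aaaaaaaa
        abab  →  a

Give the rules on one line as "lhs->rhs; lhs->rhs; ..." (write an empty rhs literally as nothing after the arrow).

ba->a; bab->; bb->a; bba->ba

  | bbbbbba => abbbba => aabba => aaba => aaa
  | aabbb => aaab
  | aabbababb => aabababb => aaabb => aaaa
  | aaaaab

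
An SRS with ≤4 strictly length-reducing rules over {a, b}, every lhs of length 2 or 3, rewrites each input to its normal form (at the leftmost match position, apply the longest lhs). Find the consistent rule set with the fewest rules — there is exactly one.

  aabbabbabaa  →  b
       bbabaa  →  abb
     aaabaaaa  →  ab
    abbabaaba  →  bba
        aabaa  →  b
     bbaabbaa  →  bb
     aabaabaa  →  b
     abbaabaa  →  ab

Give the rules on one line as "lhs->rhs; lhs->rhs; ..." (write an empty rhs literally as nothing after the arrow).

aa->b; bab->ab; bbb->b

  | aabbabbabaa => bbbabbabaa => babbabaa => abbabaa => ababaa => aabaa => bbaa => bbb => b
  | bbabaa => babaa => abaa => abb
  | aaabaaaa => babaaaa => abaaaa => abbaa => abbb => ab
  | abbabaaba => ababaaba => aabaaba => bbaaba => bbbba => bba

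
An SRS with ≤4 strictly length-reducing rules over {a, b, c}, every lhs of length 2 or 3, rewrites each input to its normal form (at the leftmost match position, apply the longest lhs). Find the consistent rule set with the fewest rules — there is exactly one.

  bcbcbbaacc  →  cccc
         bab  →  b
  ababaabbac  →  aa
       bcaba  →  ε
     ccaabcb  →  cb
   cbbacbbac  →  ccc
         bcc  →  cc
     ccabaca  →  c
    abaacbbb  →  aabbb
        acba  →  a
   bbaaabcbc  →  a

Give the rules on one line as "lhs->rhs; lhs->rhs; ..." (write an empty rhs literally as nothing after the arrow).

ac->a; ba->; bc->c; ca->

  | bcbcbbaacc => cbcbbaacc => ccbbaacc => ccbacc => cccc
  | bab => b
  | ababaabbac => abaabbac => aabbac => aabc => aac => aa
  | bcaba => caba => ba => ε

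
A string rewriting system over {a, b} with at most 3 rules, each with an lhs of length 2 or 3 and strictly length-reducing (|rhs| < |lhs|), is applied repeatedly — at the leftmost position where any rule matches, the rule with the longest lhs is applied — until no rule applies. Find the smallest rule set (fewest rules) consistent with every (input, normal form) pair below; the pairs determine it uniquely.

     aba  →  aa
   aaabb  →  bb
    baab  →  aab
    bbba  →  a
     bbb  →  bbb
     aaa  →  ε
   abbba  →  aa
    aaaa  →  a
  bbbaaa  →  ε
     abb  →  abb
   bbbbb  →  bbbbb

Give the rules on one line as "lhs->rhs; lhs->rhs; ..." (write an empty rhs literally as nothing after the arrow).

aaa->; ba->a

  | aba => aa
  | aaabb => bb
  | baab => aab
  | bbba => bba => ba => a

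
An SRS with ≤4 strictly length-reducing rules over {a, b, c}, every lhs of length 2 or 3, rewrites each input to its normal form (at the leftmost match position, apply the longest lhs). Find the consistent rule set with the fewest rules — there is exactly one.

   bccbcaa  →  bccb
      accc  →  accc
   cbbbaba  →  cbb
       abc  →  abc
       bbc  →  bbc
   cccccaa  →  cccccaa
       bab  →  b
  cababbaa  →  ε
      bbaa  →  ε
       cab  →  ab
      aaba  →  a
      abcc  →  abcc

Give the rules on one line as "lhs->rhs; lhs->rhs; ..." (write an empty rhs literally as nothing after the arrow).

  | bccbcaa => bccbba => bccb
  | accc
  | cbbbaba => cbbba => cbb
  | abc

aba->; ba->; bca->bb; cab->ab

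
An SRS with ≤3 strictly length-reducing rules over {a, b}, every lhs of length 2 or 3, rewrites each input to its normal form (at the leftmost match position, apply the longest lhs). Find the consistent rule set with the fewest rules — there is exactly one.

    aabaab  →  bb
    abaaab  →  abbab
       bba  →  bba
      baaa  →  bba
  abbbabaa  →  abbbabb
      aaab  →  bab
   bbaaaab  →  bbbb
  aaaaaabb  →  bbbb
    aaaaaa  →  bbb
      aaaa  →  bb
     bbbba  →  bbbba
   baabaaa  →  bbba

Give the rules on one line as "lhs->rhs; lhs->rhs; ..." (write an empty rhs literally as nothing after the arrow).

  | aabaab => baab => bb
  | abaaab => abbab
  | bba
  | baaa => bba

aa->b; aab->b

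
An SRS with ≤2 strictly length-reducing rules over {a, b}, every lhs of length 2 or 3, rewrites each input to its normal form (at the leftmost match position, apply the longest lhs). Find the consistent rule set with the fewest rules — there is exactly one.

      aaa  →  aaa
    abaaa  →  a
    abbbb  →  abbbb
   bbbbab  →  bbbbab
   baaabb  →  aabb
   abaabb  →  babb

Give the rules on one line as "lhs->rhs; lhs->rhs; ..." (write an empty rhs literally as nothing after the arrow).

  | aaa
  | abaaa => baa => a
  | abbbb
  | bbbbab

aba->b; baa->a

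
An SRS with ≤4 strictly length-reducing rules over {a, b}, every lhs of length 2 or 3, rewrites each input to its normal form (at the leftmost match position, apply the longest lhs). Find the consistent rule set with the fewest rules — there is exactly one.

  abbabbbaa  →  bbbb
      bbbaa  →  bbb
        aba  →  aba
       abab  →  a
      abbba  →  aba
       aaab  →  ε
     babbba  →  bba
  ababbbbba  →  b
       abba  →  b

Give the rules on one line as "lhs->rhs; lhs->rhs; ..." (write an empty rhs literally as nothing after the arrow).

  | abbabbbaa => aabbbaa => bbbbaa => bbbb
  | bbbaa => bbb
  | aba
  | abab => a

aa->b; abb->a; baa->b; bab->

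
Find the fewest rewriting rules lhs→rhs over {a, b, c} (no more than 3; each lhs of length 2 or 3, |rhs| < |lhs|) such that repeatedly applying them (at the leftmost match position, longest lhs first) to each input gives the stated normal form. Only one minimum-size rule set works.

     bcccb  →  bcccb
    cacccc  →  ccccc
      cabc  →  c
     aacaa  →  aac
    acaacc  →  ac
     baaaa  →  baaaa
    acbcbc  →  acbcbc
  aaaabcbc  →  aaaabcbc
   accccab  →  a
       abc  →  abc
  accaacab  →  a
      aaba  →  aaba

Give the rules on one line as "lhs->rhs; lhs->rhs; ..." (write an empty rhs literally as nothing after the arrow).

acc->ac; ca->c; cab->

  | bcccb
  | cacccc => ccccc
  | cabc => c
  | aacaa => aaca => aac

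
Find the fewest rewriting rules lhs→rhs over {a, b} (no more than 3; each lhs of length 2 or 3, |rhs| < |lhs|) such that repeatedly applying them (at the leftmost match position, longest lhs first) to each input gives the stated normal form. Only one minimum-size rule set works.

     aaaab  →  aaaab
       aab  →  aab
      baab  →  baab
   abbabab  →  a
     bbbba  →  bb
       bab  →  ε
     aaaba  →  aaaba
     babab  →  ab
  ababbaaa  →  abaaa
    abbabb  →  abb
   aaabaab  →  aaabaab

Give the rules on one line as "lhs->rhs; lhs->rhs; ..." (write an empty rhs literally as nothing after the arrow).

  | aaaab
  | aab
  | baab
  | abbabab => abab => a

bab->; bba->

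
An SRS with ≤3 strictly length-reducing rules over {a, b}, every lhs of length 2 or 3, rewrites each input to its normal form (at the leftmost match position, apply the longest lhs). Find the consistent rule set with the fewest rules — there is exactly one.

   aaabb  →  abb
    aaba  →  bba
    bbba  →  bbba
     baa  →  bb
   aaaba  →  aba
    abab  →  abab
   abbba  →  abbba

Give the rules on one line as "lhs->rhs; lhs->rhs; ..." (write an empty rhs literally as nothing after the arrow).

aa->b; aaa->a

  | aaabb => abb
  | aaba => bba
  | bbba
  | baa => bb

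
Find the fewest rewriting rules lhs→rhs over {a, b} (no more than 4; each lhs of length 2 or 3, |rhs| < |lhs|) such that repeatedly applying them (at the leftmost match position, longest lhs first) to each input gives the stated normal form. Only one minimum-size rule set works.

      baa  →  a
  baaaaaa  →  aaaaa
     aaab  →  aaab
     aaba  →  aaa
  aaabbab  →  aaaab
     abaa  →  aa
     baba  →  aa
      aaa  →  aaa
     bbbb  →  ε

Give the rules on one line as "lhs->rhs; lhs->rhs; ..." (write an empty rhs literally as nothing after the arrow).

ba->a; baa->a; bb->

  | baa => a
  | baaaaaa => aaaaa
  | aaab
  | aaba => aaa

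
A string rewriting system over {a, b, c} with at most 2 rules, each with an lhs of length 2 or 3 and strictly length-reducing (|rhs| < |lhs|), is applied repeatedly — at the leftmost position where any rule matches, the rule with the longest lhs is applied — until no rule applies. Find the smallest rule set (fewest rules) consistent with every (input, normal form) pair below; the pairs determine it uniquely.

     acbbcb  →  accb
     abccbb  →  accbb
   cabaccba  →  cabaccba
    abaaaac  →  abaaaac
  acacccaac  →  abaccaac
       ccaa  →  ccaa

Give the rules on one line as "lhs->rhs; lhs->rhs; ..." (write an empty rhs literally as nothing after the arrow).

  | acbbcb => acbcb => accb
  | abccbb => accbb
  | cabaccba
  | abaaaac

bc->c; cac->ba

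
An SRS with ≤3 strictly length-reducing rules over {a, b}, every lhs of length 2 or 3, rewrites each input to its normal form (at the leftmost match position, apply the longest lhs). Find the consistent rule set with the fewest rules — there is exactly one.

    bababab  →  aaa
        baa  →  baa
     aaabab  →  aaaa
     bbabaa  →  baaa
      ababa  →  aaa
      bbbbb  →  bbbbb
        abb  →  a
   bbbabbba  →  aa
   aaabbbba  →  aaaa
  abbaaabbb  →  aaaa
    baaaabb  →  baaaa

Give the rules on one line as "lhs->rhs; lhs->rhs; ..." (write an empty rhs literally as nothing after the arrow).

ab->a; bab->a

  | bababab => aabab => aaab => aaa
  | baa
  | aaabab => aaaab => aaaa
  | bbabaa => baaa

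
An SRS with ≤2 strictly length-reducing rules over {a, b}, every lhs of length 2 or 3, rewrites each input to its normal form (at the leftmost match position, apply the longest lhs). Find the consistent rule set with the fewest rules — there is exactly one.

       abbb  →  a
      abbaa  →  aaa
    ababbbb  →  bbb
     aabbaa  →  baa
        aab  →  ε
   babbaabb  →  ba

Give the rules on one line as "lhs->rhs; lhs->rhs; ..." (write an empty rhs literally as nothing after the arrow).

  | abbb => abb => ab => a
  | abbaa => abaa => aaa
  | ababbbb => aabbbb => bbb
  | aabbaa => baa

aab->; ab->a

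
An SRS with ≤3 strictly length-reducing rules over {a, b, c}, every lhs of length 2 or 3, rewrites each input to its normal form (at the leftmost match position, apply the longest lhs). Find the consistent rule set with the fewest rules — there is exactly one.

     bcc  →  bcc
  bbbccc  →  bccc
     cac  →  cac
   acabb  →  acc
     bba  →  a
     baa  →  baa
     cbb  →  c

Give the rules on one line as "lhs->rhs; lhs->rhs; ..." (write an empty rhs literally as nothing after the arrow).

  | bcc
  | bbbccc => bccc
  | cac
  | acabb => acc

abb->c; bb->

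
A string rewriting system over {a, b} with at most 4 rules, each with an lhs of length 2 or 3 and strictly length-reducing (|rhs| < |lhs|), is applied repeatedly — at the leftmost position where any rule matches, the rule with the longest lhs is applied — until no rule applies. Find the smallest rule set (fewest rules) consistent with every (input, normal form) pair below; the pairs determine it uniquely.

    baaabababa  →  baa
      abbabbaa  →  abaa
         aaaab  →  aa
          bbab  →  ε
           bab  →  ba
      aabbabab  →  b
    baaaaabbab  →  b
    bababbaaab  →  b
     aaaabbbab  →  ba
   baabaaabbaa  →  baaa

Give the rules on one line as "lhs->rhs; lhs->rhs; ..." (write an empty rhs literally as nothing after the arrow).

aab->; bab->ba; bb->; bba->b

  | baaabababa => baababa => baba => baa
  | abbabbaa => abbbaa => abaa
  | aaaab => aa
  | bbab => bb => ε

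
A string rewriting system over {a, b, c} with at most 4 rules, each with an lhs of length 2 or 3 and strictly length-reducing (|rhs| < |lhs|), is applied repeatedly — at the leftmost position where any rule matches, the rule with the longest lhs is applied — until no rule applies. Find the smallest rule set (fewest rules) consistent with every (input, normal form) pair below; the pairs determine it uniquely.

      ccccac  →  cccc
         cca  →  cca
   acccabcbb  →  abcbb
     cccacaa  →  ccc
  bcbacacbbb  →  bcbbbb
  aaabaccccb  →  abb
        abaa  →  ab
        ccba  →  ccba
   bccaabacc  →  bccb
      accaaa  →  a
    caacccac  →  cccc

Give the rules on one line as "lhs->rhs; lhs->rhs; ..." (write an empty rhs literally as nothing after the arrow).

  | ccccac => cccc
  | cca
  | acccabcbb => accabcbb => acabcbb => abcbb
  | cccacaa => cccaa => ccc

aa->; ac->; acc->ac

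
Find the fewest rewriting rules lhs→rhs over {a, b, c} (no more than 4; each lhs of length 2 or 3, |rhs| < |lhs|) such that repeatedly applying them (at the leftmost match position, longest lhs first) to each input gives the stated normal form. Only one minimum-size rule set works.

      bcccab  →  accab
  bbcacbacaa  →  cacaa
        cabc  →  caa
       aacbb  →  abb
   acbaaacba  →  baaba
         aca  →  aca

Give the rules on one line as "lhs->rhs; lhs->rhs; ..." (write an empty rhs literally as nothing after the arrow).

  | bcccab => accab
  | bbcacbacaa => baacbacaa => babacaa => cacaa
  | cabc => caa
  | aacbb => abb

acb->b; bab->c; bc->a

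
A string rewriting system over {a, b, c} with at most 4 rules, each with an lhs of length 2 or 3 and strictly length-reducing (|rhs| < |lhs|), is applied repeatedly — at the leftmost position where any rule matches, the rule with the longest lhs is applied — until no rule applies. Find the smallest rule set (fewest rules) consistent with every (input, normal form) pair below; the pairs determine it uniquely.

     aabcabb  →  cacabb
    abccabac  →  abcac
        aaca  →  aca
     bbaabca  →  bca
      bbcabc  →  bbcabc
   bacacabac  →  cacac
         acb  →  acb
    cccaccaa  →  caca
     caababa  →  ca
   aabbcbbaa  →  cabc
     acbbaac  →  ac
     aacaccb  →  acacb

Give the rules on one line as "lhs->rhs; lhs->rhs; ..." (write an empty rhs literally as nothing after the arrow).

aa->a; aab->ca; ba->; cc->c

  | aabcabb => cacabb
  | abccabac => abcabac => abcac
  | aaca => aca
  | bbaabca => babca => bca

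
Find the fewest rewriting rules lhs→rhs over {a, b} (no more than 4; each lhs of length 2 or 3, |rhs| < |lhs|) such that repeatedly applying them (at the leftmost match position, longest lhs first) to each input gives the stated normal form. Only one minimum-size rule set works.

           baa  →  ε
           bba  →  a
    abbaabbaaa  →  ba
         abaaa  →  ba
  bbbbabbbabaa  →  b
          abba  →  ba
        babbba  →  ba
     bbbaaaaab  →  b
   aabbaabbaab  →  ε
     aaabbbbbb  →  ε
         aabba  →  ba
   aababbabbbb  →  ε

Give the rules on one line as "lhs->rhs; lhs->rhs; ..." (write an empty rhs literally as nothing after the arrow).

aa->b; ab->; bb->

  | baa => bb => ε
  | bba => a
  | abbaabbaaa => baabbaaa => bbbbaaa => bbaaa => aaa => ba
  | abaaa => aaa => ba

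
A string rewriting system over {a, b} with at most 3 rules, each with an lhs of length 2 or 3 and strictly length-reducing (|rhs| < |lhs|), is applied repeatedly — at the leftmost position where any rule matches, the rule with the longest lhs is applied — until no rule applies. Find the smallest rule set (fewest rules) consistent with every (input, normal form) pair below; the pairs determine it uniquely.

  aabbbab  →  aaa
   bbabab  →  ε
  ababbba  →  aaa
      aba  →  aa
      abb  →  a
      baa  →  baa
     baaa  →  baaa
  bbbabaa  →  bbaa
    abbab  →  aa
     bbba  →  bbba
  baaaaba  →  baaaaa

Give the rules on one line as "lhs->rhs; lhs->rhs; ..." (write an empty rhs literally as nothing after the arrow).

  | aabbbab => aabbab => aabab => aaab => aaa
  | bbabab => bab => ε
  | ababbba => aabbba => aabba => aaba => aaa
  | aba => aa

ab->a; bab->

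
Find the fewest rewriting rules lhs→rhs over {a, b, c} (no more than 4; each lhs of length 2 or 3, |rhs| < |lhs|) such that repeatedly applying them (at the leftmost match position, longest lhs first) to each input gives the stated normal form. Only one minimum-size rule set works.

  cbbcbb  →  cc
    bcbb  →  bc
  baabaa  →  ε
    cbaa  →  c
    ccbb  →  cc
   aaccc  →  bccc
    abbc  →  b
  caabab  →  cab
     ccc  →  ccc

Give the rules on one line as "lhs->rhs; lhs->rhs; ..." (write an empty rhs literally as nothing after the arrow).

aa->b; ac->b; bb->

  | cbbcbb => ccbb => cc
  | bcbb => bc
  | baabaa => bbbaa => baa => bb => ε
  | cbaa => cbb => c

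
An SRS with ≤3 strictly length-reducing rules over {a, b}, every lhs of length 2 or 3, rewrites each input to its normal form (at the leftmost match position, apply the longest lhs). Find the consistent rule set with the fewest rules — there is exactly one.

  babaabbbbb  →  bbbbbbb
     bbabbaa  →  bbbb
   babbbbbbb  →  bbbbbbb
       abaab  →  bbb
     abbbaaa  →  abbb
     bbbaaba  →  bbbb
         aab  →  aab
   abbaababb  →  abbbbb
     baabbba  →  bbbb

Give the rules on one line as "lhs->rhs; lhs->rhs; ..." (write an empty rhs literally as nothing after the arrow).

aba->ba; ba->; baa->bb

  | babaabbbbb => baabbbbb => bbbbbbb
  | bbabbaa => bbbaa => bbbb
  | babbbbbbb => bbbbbbb
  | abaab => baab => bbb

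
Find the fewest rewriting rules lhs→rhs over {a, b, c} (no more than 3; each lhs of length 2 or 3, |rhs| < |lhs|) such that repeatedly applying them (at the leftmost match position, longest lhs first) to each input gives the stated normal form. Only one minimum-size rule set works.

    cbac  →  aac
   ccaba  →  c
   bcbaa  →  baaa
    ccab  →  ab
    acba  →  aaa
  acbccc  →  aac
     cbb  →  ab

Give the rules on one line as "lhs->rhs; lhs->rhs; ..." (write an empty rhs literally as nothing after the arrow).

  | cbac => aac
  | ccaba => aba => c
  | bcbaa => baaa
  | ccab => ab

aba->c; cb->a; cc->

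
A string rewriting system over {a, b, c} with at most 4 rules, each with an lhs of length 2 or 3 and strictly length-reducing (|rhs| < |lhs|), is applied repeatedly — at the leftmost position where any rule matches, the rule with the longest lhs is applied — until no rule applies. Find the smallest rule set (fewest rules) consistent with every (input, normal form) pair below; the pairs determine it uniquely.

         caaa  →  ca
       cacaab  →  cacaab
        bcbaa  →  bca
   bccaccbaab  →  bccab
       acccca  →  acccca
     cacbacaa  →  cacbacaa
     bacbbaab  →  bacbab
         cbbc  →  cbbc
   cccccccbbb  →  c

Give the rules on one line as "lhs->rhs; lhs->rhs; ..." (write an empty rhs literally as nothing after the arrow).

  | caaa => ca
  | cacaab
  | bcbaa => bca
  | bccaccbaab => bccaaab => bccab

aaa->a; baa->a; ccb->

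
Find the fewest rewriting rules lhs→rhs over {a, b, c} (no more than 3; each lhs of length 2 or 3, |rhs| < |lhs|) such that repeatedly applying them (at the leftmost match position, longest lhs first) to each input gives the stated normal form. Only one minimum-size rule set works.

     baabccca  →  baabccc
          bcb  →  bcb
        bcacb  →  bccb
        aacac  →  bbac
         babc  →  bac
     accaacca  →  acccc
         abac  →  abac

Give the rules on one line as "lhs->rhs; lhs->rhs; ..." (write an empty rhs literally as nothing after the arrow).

  | baabccca => baabccc
  | bcb
  | bcacb => bccb
  | aacac => bbac

aac->bb; bab->ba; ca->c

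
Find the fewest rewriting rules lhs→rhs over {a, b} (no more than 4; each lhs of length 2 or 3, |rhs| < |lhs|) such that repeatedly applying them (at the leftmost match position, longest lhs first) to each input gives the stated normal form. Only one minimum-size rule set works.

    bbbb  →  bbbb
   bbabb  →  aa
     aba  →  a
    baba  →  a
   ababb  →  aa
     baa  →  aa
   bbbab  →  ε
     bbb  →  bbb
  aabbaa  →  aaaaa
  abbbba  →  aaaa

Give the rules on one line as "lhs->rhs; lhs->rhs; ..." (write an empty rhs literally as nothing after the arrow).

  | bbbb
  | bbabb => babb => abb => aa
  | aba => a
  | baba => aba => a

ab->; abb->aa; ba->a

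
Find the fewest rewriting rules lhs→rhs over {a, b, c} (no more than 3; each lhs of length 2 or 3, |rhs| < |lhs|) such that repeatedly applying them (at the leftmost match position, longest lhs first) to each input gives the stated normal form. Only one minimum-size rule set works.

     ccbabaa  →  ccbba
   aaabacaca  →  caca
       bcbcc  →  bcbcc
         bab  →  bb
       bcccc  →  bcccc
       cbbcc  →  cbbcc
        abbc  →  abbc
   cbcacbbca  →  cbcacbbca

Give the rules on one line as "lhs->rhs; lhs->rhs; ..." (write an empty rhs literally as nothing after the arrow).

aa->a; aba->; bab->bb

  | ccbabaa => ccbbaa => ccbba
  | aaabacaca => aabacaca => abacaca => caca
  | bcbcc
  | bab => bb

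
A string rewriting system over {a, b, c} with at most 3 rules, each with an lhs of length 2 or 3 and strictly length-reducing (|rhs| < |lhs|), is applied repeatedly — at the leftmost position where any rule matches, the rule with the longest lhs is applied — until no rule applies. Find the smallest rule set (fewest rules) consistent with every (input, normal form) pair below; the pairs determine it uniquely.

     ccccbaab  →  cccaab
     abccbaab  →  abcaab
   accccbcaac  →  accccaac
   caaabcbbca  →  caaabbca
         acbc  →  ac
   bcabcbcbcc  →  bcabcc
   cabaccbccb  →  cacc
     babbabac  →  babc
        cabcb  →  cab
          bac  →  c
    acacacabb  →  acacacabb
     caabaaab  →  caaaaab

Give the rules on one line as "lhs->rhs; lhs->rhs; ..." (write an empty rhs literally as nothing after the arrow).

  | ccccbaab => cccaab
  | abccbaab => abcaab
  | accccbcaac => accccaac
  | caaabcbbca => caaabbca

baa->aa; bac->c; cb->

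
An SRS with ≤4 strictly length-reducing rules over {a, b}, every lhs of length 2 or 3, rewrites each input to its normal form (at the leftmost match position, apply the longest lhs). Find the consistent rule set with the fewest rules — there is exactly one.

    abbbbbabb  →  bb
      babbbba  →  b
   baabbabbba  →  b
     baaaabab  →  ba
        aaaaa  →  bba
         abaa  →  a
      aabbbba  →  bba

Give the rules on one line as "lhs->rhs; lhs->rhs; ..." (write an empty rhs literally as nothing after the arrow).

aa->b; ab->a; aba->; bbb->

  | abbbbbabb => abbbbabb => abbbabb => abbabb => ababb => bb
  | babbbba => babbba => babba => baba => b
  | baabbabbba => bbbbabbba => babbba => babba => baba => b
  | baaaabab => bbaabab => bbbbab => bab => ba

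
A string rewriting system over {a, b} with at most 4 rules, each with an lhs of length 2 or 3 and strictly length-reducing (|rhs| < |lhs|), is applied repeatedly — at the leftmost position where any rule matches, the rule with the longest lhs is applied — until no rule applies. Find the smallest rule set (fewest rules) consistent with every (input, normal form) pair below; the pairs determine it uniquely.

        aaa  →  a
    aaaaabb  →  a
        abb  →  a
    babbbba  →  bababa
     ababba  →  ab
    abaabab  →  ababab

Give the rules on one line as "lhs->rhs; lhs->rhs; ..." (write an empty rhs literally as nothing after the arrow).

  | aaa => a
  | aaaaabb => aaabb => abb => a
  | abb => a
  | babbbba => bababa

aa->; aab->ab; bb->; bbb->ba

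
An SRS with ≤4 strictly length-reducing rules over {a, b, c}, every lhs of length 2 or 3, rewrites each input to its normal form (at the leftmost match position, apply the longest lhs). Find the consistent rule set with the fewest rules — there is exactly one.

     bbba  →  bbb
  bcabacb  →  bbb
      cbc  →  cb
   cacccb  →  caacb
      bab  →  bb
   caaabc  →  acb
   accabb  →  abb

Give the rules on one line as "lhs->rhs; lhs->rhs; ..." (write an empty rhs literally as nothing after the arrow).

  | bbba => bbb
  | bcabacb => babacb => bbacb => bbcb => bbb
  | cbc => cb
  | cacccb => caacb

aaa->cc; ba->b; bc->b; cc->a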